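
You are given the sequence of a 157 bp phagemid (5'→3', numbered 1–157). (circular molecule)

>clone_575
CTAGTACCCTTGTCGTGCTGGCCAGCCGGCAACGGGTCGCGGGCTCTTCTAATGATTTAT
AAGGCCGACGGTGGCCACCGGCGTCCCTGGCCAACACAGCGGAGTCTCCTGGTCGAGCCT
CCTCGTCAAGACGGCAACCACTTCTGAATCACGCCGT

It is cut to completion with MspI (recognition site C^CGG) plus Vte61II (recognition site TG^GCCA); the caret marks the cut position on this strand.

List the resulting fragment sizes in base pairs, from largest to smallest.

MspI sites (CCGG) start at positions 26, 78.
MspI cuts after the first base of each site, so after positions 26, 78.
Vte61II sites (TGGCCA) start at positions 19, 72, 88.
Vte61II cuts after base 2 of each site, so after positions 20, 73, 89.
Combined cut positions: 20, 26, 73, 78, 89.
Circular molecule, 5 cuts → 5 fragments:
  21–26 → 6 bp
  27–73 → 47 bp
  74–78 → 5 bp
  79–89 → 11 bp
  90–157 then 1–20 → 68 + 20 = 88 bp
Sorted largest to smallest: 88, 47, 11, 6, 5 bp.

88, 47, 11, 6, 5 bp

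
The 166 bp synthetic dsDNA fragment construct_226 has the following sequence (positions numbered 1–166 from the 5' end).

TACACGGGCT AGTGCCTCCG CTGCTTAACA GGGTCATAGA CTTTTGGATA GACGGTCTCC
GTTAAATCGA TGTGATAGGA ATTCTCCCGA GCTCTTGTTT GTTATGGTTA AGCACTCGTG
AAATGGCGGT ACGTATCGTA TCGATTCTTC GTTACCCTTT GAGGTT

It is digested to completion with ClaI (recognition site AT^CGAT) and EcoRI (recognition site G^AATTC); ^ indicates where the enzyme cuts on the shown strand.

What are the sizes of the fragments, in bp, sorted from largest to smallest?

ClaI sites (ATCGAT) start at positions 66, 140.
ClaI cuts after base 2 of each site, so after positions 67, 141.
The EcoRI site (GAATTC) starts at position 79.
EcoRI cuts after the first base of each site, so after position 79.
Combined cut positions: 67, 79, 141.
Linear molecule, 3 cuts → 4 fragments:
  1–67 → 67 bp
  68–79 → 12 bp
  80–141 → 62 bp
  142–166 → 25 bp
Sorted largest to smallest: 67, 62, 25, 12 bp.

67, 62, 25, 12 bp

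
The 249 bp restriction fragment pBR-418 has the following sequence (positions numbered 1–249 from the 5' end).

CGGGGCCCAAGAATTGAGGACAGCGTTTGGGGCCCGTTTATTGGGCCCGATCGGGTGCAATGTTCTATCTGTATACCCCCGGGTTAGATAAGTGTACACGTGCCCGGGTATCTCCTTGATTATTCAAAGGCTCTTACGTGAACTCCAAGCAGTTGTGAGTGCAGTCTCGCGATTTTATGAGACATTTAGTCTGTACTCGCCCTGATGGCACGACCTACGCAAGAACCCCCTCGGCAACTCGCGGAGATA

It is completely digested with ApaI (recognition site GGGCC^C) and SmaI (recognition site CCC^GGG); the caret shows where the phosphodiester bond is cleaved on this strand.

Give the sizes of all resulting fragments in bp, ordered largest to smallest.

ApaI sites (GGGCCC) start at positions 3, 30, 43.
ApaI cuts after base 5 of each site (before the last base), so after positions 7, 34, 47.
SmaI sites (CCCGGG) start at positions 78, 103.
SmaI cuts after base 3 of each site, so after positions 80, 105.
Combined cut positions: 7, 34, 47, 80, 105.
Linear molecule, 5 cuts → 6 fragments:
  1–7 → 7 bp
  8–34 → 27 bp
  35–47 → 13 bp
  48–80 → 33 bp
  81–105 → 25 bp
  106–249 → 144 bp
Sorted largest to smallest: 144, 33, 27, 25, 13, 7 bp.

144, 33, 27, 25, 13, 7 bp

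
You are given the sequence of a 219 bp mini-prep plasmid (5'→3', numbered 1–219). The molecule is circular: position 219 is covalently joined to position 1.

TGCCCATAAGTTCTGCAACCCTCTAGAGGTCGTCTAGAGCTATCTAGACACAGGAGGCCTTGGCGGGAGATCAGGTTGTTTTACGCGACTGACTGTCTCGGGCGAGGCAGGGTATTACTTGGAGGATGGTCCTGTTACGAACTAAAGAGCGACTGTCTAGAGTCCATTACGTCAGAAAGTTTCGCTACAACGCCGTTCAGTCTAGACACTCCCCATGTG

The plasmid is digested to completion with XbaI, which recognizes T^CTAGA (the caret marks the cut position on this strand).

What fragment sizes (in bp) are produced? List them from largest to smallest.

113, 45, 40, 11, 10 bp

XbaI sites (TCTAGA) start at positions 22, 33, 43, 156, 201.
XbaI cuts after the first base of each site, so after positions 22, 33, 43, 156, 201.
Circular molecule, 5 cuts → 5 fragments:
  23–33 → 11 bp
  34–43 → 10 bp
  44–156 → 113 bp
  157–201 → 45 bp
  202–219 then 1–22 → 18 + 22 = 40 bp
Sorted largest to smallest: 113, 45, 40, 11, 10 bp.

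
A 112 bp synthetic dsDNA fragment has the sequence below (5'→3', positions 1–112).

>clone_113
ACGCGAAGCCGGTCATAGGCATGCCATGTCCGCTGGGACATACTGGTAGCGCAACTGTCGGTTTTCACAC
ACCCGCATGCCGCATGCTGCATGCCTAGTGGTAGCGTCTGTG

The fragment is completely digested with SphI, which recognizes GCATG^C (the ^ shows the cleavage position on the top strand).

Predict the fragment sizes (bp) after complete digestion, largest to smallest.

SphI sites (GCATGC) start at positions 19, 75, 82, 89.
SphI cuts after base 5 of each site (before the last base), so after positions 23, 79, 86, 93.
Linear molecule, 4 cuts → 5 fragments:
  1–23 → 23 bp
  24–79 → 56 bp
  80–86 → 7 bp
  87–93 → 7 bp
  94–112 → 19 bp
Sorted largest to smallest: 56, 23, 19, 7, 7 bp.

56, 23, 19, 7, 7 bp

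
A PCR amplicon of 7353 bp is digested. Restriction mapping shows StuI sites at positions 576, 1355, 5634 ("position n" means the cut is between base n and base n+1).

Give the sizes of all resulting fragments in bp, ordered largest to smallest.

4279, 1719, 779, 576 bp

Linear molecule, 3 cuts → 4 fragments:
  576 − 0 = 576 bp
  1355 − 576 = 779 bp
  5634 − 1355 = 4279 bp
  7353 − 5634 = 1719 bp
Sorted largest to smallest: 4279, 1719, 779, 576 bp.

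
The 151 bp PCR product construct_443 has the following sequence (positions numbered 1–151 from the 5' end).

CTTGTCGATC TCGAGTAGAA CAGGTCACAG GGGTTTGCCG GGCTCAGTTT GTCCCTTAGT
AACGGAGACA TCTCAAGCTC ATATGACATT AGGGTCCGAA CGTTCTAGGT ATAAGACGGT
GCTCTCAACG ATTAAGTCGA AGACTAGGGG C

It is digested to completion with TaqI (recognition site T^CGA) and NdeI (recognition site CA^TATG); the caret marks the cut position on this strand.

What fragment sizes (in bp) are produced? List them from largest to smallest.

70, 56, 14, 6, 5 bp

TaqI sites (TCGA) start at positions 5, 11, 137.
TaqI cuts after the first base of each site, so after positions 5, 11, 137.
The NdeI site (CATATG) starts at position 80.
NdeI cuts after base 2 of each site, so after position 81.
Combined cut positions: 5, 11, 81, 137.
Linear molecule, 4 cuts → 5 fragments:
  1–5 → 5 bp
  6–11 → 6 bp
  12–81 → 70 bp
  82–137 → 56 bp
  138–151 → 14 bp
Sorted largest to smallest: 70, 56, 14, 6, 5 bp.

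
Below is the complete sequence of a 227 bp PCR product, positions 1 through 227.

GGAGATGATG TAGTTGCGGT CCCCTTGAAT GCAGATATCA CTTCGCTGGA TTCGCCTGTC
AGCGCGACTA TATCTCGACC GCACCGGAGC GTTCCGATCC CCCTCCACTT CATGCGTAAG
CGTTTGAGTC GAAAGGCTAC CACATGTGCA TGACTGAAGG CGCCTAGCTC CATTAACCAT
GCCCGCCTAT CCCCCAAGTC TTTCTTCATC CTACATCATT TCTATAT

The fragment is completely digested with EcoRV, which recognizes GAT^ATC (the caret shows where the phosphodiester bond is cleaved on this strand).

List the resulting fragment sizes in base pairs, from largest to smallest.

The EcoRV site (GATATC) starts at position 34.
EcoRV cuts after base 3 of each site, so after position 36.
Linear molecule, 1 cut → 2 fragments:
  1–36 → 36 bp
  37–227 → 191 bp
Sorted largest to smallest: 191, 36 bp.

191, 36 bp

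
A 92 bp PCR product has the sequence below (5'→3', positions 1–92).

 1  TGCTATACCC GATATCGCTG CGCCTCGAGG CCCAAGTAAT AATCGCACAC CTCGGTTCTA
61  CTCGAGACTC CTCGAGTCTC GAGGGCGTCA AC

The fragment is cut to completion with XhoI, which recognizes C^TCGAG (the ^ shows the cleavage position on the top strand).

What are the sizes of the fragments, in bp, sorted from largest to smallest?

XhoI sites (CTCGAG) start at positions 24, 61, 71, 78.
XhoI cuts after the first base of each site, so after positions 24, 61, 71, 78.
Linear molecule, 4 cuts → 5 fragments:
  1–24 → 24 bp
  25–61 → 37 bp
  62–71 → 10 bp
  72–78 → 7 bp
  79–92 → 14 bp
Sorted largest to smallest: 37, 24, 14, 10, 7 bp.

37, 24, 14, 10, 7 bp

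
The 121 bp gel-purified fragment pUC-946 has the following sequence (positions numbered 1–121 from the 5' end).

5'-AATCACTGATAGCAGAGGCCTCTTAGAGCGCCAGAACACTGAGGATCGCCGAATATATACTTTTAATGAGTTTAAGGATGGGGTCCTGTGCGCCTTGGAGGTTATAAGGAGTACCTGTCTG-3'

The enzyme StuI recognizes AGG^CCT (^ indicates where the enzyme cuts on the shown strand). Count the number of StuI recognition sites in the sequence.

1

AGGCCT occurs starting at position 16.
StuI cuts at 1 site.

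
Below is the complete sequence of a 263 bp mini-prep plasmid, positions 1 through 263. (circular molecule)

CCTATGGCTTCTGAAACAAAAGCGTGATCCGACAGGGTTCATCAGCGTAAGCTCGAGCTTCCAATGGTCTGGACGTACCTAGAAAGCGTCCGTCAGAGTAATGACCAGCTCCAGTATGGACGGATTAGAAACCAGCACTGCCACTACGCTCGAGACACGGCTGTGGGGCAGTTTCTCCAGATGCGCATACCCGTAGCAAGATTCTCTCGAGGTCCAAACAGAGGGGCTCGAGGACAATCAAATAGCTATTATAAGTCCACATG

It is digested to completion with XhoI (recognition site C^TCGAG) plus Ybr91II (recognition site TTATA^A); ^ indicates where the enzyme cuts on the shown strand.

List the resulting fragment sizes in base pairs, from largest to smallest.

97, 62, 57, 26, 21 bp

XhoI sites (CTCGAG) start at positions 52, 149, 206, 227.
XhoI cuts after the first base of each site, so after positions 52, 149, 206, 227.
The Ybr91II site (TTATAA) starts at position 249.
Ybr91II cuts after base 5 of each site (before the last base), so after position 253.
Combined cut positions: 52, 149, 206, 227, 253.
Circular molecule, 5 cuts → 5 fragments:
  53–149 → 97 bp
  150–206 → 57 bp
  207–227 → 21 bp
  228–253 → 26 bp
  254–263 then 1–52 → 10 + 52 = 62 bp
Sorted largest to smallest: 97, 62, 57, 26, 21 bp.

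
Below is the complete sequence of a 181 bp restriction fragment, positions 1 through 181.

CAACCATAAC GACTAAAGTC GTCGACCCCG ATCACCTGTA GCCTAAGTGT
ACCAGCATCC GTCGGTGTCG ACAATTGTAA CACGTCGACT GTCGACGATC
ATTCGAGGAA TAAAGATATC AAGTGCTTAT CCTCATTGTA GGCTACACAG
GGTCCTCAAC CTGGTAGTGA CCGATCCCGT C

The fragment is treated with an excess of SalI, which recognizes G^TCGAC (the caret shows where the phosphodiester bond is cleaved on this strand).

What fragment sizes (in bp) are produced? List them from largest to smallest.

90, 46, 21, 17, 7 bp

SalI sites (GTCGAC) start at positions 21, 67, 84, 91.
SalI cuts after the first base of each site, so after positions 21, 67, 84, 91.
Linear molecule, 4 cuts → 5 fragments:
  1–21 → 21 bp
  22–67 → 46 bp
  68–84 → 17 bp
  85–91 → 7 bp
  92–181 → 90 bp
Sorted largest to smallest: 90, 46, 21, 17, 7 bp.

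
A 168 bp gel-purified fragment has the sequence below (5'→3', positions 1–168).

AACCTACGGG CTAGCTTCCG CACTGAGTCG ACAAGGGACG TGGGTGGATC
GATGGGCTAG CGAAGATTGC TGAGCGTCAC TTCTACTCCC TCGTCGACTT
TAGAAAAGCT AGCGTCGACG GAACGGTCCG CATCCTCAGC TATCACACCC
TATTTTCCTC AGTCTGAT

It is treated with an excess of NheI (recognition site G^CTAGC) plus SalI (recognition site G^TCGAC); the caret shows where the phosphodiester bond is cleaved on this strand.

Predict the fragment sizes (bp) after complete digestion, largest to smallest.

NheI sites (GCTAGC) start at positions 10, 56, 108.
NheI cuts after the first base of each site, so after positions 10, 56, 108.
SalI sites (GTCGAC) start at positions 27, 93, 114.
SalI cuts after the first base of each site, so after positions 27, 93, 114.
Combined cut positions: 10, 27, 56, 93, 108, 114.
Linear molecule, 6 cuts → 7 fragments:
  1–10 → 10 bp
  11–27 → 17 bp
  28–56 → 29 bp
  57–93 → 37 bp
  94–108 → 15 bp
  109–114 → 6 bp
  115–168 → 54 bp
Sorted largest to smallest: 54, 37, 29, 17, 15, 10, 6 bp.

54, 37, 29, 17, 15, 10, 6 bp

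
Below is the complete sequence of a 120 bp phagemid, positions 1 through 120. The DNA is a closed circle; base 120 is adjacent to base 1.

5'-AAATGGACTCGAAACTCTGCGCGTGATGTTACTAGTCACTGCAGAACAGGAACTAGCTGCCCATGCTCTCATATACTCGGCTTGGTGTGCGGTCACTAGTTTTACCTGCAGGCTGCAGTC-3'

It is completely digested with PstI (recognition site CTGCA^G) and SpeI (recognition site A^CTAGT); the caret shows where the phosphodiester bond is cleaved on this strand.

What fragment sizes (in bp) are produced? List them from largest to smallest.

52, 34, 15, 12, 7 bp

PstI sites (CTGCAG) start at positions 39, 106, 113.
PstI cuts after base 5 of each site (before the last base), so after positions 43, 110, 117.
SpeI sites (ACTAGT) start at positions 31, 95.
SpeI cuts after the first base of each site, so after positions 31, 95.
Combined cut positions: 31, 43, 95, 110, 117.
Circular molecule, 5 cuts → 5 fragments:
  32–43 → 12 bp
  44–95 → 52 bp
  96–110 → 15 bp
  111–117 → 7 bp
  118–120 then 1–31 → 3 + 31 = 34 bp
Sorted largest to smallest: 52, 34, 15, 12, 7 bp.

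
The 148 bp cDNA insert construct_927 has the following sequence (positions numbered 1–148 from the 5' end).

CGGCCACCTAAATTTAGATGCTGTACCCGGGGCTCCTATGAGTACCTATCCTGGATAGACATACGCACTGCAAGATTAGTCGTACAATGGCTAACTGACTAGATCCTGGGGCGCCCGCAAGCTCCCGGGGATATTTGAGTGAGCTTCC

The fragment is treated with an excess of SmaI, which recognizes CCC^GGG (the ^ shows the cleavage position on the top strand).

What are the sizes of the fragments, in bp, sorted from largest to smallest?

98, 28, 22 bp

SmaI sites (CCCGGG) start at positions 26, 124.
SmaI cuts after base 3 of each site, so after positions 28, 126.
Linear molecule, 2 cuts → 3 fragments:
  1–28 → 28 bp
  29–126 → 98 bp
  127–148 → 22 bp
Sorted largest to smallest: 98, 28, 22 bp.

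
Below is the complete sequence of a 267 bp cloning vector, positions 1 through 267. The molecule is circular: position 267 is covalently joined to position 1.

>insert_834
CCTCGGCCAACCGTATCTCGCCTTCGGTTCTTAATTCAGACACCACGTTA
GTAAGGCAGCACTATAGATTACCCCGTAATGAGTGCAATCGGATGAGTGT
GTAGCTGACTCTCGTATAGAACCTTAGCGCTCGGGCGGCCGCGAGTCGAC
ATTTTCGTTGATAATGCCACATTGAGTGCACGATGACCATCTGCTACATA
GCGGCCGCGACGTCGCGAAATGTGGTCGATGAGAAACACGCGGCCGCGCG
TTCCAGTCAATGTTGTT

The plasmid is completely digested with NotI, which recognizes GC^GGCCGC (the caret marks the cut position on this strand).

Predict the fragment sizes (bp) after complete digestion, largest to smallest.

NotI sites (GCGGCCGC) start at positions 135, 201, 240.
NotI cuts after base 2 of each site, so after positions 136, 202, 241.
Circular molecule, 3 cuts → 3 fragments:
  137–202 → 66 bp
  203–241 → 39 bp
  242–267 then 1–136 → 26 + 136 = 162 bp
Sorted largest to smallest: 162, 66, 39 bp.

162, 66, 39 bp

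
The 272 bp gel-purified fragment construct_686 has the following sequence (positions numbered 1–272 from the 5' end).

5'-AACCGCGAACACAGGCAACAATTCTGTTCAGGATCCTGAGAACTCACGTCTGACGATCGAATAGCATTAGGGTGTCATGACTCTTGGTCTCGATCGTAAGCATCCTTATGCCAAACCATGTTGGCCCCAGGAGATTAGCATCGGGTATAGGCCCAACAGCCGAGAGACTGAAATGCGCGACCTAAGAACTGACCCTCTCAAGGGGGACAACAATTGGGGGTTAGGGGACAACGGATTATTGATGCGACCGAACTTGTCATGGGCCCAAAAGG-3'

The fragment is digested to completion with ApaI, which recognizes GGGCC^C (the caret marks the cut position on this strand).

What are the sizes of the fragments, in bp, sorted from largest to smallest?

The ApaI site (GGGCCC) starts at position 261.
ApaI cuts after base 5 of each site (before the last base), so after position 265.
Linear molecule, 1 cut → 2 fragments:
  1–265 → 265 bp
  266–272 → 7 bp
Sorted largest to smallest: 265, 7 bp.

265, 7 bp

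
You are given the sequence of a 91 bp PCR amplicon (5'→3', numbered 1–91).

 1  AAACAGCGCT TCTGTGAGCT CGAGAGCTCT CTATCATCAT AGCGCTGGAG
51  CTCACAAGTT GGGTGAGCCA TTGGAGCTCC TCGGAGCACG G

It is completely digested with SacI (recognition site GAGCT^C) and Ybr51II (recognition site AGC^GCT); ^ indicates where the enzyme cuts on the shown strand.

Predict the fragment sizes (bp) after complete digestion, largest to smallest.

26, 15, 13, 13, 9, 8, 7 bp

SacI sites (GAGCTC) start at positions 16, 24, 48, 74.
SacI cuts after base 5 of each site (before the last base), so after positions 20, 28, 52, 78.
Ybr51II sites (AGCGCT) start at positions 5, 41.
Ybr51II cuts after base 3 of each site, so after positions 7, 43.
Combined cut positions: 7, 20, 28, 43, 52, 78.
Linear molecule, 6 cuts → 7 fragments:
  1–7 → 7 bp
  8–20 → 13 bp
  21–28 → 8 bp
  29–43 → 15 bp
  44–52 → 9 bp
  53–78 → 26 bp
  79–91 → 13 bp
Sorted largest to smallest: 26, 15, 13, 13, 9, 8, 7 bp.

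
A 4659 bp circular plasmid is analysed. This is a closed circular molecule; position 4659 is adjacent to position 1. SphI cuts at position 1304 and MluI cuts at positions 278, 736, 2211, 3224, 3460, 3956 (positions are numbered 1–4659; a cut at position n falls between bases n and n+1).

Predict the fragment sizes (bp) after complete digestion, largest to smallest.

Combined cut positions (sorted): 278, 736, 1304, 2211, 3224, 3460, 3956.
Circular molecule, 7 cuts → 7 fragments:
  736 − 278 = 458 bp
  1304 − 736 = 568 bp
  2211 − 1304 = 907 bp
  3224 − 2211 = 1013 bp
  3460 − 3224 = 236 bp
  3956 − 3460 = 496 bp
  wrap: 4659 − 3956 + 278 = 981 bp
Sorted largest to smallest: 1013, 981, 907, 568, 496, 458, 236 bp.

1013, 981, 907, 568, 496, 458, 236 bp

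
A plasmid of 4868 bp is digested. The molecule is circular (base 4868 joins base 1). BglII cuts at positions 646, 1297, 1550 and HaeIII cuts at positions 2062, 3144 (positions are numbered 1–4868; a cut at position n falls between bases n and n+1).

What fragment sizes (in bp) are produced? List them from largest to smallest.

Combined cut positions (sorted): 646, 1297, 1550, 2062, 3144.
Circular molecule, 5 cuts → 5 fragments:
  1297 − 646 = 651 bp
  1550 − 1297 = 253 bp
  2062 − 1550 = 512 bp
  3144 − 2062 = 1082 bp
  wrap: 4868 − 3144 + 646 = 2370 bp
Sorted largest to smallest: 2370, 1082, 651, 512, 253 bp.

2370, 1082, 651, 512, 253 bp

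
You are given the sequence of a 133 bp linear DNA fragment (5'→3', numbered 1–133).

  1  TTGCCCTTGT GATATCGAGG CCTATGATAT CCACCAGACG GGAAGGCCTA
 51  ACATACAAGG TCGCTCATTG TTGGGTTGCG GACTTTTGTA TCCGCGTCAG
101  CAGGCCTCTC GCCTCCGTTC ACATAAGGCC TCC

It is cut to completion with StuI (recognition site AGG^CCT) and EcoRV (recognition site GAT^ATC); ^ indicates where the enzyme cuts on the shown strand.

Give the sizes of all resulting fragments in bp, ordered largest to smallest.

58, 24, 18, 13, 8, 7, 5 bp

StuI sites (AGGCCT) start at positions 18, 44, 102, 126.
StuI cuts after base 3 of each site, so after positions 20, 46, 104, 128.
EcoRV sites (GATATC) start at positions 11, 26.
EcoRV cuts after base 3 of each site, so after positions 13, 28.
Combined cut positions: 13, 20, 28, 46, 104, 128.
Linear molecule, 6 cuts → 7 fragments:
  1–13 → 13 bp
  14–20 → 7 bp
  21–28 → 8 bp
  29–46 → 18 bp
  47–104 → 58 bp
  105–128 → 24 bp
  129–133 → 5 bp
Sorted largest to smallest: 58, 24, 18, 13, 8, 7, 5 bp.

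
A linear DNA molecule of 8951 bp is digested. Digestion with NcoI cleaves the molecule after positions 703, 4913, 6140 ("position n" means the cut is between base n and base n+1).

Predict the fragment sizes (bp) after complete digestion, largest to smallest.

Linear molecule, 3 cuts → 4 fragments:
  703 − 0 = 703 bp
  4913 − 703 = 4210 bp
  6140 − 4913 = 1227 bp
  8951 − 6140 = 2811 bp
Sorted largest to smallest: 4210, 2811, 1227, 703 bp.

4210, 2811, 1227, 703 bp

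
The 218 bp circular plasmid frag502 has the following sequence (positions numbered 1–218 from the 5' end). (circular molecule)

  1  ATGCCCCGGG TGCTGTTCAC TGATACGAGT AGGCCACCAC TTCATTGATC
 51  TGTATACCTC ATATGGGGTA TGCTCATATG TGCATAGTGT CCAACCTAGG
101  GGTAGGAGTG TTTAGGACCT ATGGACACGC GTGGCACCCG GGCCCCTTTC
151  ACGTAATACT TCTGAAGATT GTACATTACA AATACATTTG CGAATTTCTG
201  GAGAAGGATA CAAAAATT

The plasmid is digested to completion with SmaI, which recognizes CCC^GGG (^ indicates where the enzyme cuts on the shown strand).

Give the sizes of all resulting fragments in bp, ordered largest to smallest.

SmaI sites (CCCGGG) start at positions 5, 137.
SmaI cuts after base 3 of each site, so after positions 7, 139.
Circular molecule, 2 cuts → 2 fragments:
  8–139 → 132 bp
  140–218 then 1–7 → 79 + 7 = 86 bp
Sorted largest to smallest: 132, 86 bp.

132, 86 bp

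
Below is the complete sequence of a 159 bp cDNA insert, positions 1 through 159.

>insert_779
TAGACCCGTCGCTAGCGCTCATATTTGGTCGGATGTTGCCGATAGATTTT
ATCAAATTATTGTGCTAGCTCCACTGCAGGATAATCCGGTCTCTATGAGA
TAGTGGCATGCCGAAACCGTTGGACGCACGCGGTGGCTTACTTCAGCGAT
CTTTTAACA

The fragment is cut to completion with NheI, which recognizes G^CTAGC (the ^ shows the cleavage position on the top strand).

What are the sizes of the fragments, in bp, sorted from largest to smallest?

NheI sites (GCTAGC) start at positions 11, 64.
NheI cuts after the first base of each site, so after positions 11, 64.
Linear molecule, 2 cuts → 3 fragments:
  1–11 → 11 bp
  12–64 → 53 bp
  65–159 → 95 bp
Sorted largest to smallest: 95, 53, 11 bp.

95, 53, 11 bp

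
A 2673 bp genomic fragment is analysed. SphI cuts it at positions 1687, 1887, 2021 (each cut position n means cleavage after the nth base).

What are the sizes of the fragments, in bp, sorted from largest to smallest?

Linear molecule, 3 cuts → 4 fragments:
  1687 − 0 = 1687 bp
  1887 − 1687 = 200 bp
  2021 − 1887 = 134 bp
  2673 − 2021 = 652 bp
Sorted largest to smallest: 1687, 652, 200, 134 bp.

1687, 652, 200, 134 bp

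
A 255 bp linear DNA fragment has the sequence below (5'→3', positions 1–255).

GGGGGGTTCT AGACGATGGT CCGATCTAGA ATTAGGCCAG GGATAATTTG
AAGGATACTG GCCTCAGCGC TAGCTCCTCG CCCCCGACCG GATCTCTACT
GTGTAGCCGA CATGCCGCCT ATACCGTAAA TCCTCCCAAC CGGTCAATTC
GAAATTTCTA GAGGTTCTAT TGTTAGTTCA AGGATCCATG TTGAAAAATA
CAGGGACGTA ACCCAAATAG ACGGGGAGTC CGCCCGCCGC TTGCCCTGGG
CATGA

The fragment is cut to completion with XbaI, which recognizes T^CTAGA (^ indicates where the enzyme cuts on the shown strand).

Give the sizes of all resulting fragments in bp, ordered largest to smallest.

132, 98, 17, 8 bp

XbaI sites (TCTAGA) start at positions 8, 25, 157.
XbaI cuts after the first base of each site, so after positions 8, 25, 157.
Linear molecule, 3 cuts → 4 fragments:
  1–8 → 8 bp
  9–25 → 17 bp
  26–157 → 132 bp
  158–255 → 98 bp
Sorted largest to smallest: 132, 98, 17, 8 bp.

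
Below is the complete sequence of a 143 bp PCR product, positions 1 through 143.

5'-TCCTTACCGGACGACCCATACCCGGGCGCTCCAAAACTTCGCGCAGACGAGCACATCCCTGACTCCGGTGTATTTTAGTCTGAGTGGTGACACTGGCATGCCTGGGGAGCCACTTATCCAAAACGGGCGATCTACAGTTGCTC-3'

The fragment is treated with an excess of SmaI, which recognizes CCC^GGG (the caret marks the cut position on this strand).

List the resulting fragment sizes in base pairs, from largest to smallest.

The SmaI site (CCCGGG) starts at position 21.
SmaI cuts after base 3 of each site, so after position 23.
Linear molecule, 1 cut → 2 fragments:
  1–23 → 23 bp
  24–143 → 120 bp
Sorted largest to smallest: 120, 23 bp.

120, 23 bp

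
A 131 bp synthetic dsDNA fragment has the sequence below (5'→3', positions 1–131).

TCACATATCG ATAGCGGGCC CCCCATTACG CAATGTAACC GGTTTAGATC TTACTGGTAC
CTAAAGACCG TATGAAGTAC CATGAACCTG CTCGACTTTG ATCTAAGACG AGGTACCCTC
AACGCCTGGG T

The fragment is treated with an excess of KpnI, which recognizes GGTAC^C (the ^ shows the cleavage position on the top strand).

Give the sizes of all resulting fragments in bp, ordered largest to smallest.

KpnI sites (GGTACC) start at positions 56, 112.
KpnI cuts after base 5 of each site (before the last base), so after positions 60, 116.
Linear molecule, 2 cuts → 3 fragments:
  1–60 → 60 bp
  61–116 → 56 bp
  117–131 → 15 bp
Sorted largest to smallest: 60, 56, 15 bp.

60, 56, 15 bp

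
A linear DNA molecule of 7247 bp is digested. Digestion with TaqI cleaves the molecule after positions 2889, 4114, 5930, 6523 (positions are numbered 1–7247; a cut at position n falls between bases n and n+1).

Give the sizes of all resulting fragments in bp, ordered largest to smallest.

Linear molecule, 4 cuts → 5 fragments:
  2889 − 0 = 2889 bp
  4114 − 2889 = 1225 bp
  5930 − 4114 = 1816 bp
  6523 − 5930 = 593 bp
  7247 − 6523 = 724 bp
Sorted largest to smallest: 2889, 1816, 1225, 724, 593 bp.

2889, 1816, 1225, 724, 593 bp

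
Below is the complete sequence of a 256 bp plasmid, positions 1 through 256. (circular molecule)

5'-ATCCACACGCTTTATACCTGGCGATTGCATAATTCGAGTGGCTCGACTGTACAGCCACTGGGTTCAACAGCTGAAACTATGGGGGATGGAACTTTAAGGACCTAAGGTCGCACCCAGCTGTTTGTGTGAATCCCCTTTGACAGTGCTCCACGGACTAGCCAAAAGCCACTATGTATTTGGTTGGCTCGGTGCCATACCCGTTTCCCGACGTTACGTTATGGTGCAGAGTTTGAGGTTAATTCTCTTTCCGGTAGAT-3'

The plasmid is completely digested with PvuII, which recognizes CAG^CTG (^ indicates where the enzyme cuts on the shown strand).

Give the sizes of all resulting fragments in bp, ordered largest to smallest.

PvuII sites (CAGCTG) start at positions 68, 115.
PvuII cuts after base 3 of each site, so after positions 70, 117.
Circular molecule, 2 cuts → 2 fragments:
  71–117 → 47 bp
  118–256 then 1–70 → 139 + 70 = 209 bp
Sorted largest to smallest: 209, 47 bp.

209, 47 bp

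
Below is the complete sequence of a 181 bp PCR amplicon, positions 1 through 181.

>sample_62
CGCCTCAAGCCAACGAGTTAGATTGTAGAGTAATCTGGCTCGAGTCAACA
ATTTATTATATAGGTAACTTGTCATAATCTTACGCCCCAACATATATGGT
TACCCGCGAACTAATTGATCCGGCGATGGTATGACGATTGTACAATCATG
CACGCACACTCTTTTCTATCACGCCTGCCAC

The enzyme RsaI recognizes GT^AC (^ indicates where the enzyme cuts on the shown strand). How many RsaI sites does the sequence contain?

1

GTAC occurs starting at position 140.
RsaI cuts at 1 site.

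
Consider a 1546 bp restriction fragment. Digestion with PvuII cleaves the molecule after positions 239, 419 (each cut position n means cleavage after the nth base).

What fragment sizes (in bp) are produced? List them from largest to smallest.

Linear molecule, 2 cuts → 3 fragments:
  239 − 0 = 239 bp
  419 − 239 = 180 bp
  1546 − 419 = 1127 bp
Sorted largest to smallest: 1127, 239, 180 bp.

1127, 239, 180 bp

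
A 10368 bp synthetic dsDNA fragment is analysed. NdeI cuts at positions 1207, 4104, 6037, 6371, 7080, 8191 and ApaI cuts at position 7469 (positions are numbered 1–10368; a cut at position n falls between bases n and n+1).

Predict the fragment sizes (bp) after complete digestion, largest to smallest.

Combined cut positions (sorted): 1207, 4104, 6037, 6371, 7080, 7469, 8191.
Linear molecule, 7 cuts → 8 fragments:
  1207 − 0 = 1207 bp
  4104 − 1207 = 2897 bp
  6037 − 4104 = 1933 bp
  6371 − 6037 = 334 bp
  7080 − 6371 = 709 bp
  7469 − 7080 = 389 bp
  8191 − 7469 = 722 bp
  10368 − 8191 = 2177 bp
Sorted largest to smallest: 2897, 2177, 1933, 1207, 722, 709, 389, 334 bp.

2897, 2177, 1933, 1207, 722, 709, 389, 334 bp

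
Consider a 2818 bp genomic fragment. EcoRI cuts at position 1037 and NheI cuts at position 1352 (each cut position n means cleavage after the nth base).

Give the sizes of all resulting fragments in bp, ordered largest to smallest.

Combined cut positions (sorted): 1037, 1352.
Linear molecule, 2 cuts → 3 fragments:
  1037 − 0 = 1037 bp
  1352 − 1037 = 315 bp
  2818 − 1352 = 1466 bp
Sorted largest to smallest: 1466, 1037, 315 bp.

1466, 1037, 315 bp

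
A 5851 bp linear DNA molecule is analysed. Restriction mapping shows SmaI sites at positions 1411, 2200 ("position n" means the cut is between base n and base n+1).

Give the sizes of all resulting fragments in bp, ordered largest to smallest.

3651, 1411, 789 bp

Linear molecule, 2 cuts → 3 fragments:
  1411 − 0 = 1411 bp
  2200 − 1411 = 789 bp
  5851 − 2200 = 3651 bp
Sorted largest to smallest: 3651, 1411, 789 bp.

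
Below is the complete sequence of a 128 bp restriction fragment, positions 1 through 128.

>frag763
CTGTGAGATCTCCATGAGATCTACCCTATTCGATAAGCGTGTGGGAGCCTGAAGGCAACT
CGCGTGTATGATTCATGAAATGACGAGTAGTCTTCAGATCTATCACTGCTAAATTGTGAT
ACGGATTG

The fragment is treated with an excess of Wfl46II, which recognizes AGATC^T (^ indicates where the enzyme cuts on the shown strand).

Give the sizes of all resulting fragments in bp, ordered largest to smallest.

79, 28, 11, 10 bp

Wfl46II sites (AGATCT) start at positions 6, 17, 96.
Wfl46II cuts after base 5 of each site (before the last base), so after positions 10, 21, 100.
Linear molecule, 3 cuts → 4 fragments:
  1–10 → 10 bp
  11–21 → 11 bp
  22–100 → 79 bp
  101–128 → 28 bp
Sorted largest to smallest: 79, 28, 11, 10 bp.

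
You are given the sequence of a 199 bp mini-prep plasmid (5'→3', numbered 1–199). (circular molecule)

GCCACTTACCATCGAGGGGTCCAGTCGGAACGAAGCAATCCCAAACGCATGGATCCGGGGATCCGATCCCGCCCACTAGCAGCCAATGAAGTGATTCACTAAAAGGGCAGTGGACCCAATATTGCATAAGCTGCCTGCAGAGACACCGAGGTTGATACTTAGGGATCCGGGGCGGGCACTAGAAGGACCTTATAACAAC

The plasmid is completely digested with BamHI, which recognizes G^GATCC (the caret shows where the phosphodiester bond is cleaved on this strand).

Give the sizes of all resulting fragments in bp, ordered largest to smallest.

BamHI sites (GGATCC) start at positions 51, 59, 163.
BamHI cuts after the first base of each site, so after positions 51, 59, 163.
Circular molecule, 3 cuts → 3 fragments:
  52–59 → 8 bp
  60–163 → 104 bp
  164–199 then 1–51 → 36 + 51 = 87 bp
Sorted largest to smallest: 104, 87, 8 bp.

104, 87, 8 bp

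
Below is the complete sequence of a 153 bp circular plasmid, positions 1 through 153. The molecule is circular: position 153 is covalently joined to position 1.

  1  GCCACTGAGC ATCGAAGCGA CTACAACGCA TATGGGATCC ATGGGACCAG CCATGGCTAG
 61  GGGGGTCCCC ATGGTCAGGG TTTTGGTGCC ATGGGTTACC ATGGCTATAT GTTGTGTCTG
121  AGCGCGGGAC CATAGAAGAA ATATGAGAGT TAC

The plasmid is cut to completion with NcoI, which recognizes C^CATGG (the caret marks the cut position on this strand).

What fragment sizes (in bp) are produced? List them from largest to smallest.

NcoI sites (CCATGG) start at positions 39, 51, 69, 89, 99.
NcoI cuts after the first base of each site, so after positions 39, 51, 69, 89, 99.
Circular molecule, 5 cuts → 5 fragments:
  40–51 → 12 bp
  52–69 → 18 bp
  70–89 → 20 bp
  90–99 → 10 bp
  100–153 then 1–39 → 54 + 39 = 93 bp
Sorted largest to smallest: 93, 20, 18, 12, 10 bp.

93, 20, 18, 12, 10 bp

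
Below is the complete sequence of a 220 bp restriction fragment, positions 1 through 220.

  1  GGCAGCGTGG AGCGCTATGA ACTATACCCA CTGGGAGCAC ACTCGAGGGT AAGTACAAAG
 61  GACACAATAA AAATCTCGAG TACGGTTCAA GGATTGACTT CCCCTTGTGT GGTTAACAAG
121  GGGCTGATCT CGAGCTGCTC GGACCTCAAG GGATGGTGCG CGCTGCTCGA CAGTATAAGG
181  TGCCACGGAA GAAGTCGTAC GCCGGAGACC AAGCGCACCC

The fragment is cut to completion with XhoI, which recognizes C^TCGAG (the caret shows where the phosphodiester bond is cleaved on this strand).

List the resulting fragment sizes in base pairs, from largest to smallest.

XhoI sites (CTCGAG) start at positions 42, 75, 129.
XhoI cuts after the first base of each site, so after positions 42, 75, 129.
Linear molecule, 3 cuts → 4 fragments:
  1–42 → 42 bp
  43–75 → 33 bp
  76–129 → 54 bp
  130–220 → 91 bp
Sorted largest to smallest: 91, 54, 42, 33 bp.

91, 54, 42, 33 bp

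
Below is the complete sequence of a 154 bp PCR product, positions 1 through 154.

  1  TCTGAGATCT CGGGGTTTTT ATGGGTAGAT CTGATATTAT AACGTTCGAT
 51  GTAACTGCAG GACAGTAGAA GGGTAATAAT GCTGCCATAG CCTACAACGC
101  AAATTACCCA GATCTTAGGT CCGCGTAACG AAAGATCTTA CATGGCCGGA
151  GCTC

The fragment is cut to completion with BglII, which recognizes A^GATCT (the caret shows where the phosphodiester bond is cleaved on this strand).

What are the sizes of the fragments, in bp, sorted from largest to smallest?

83, 23, 22, 21, 5 bp

BglII sites (AGATCT) start at positions 5, 27, 110, 133.
BglII cuts after the first base of each site, so after positions 5, 27, 110, 133.
Linear molecule, 4 cuts → 5 fragments:
  1–5 → 5 bp
  6–27 → 22 bp
  28–110 → 83 bp
  111–133 → 23 bp
  134–154 → 21 bp
Sorted largest to smallest: 83, 23, 22, 21, 5 bp.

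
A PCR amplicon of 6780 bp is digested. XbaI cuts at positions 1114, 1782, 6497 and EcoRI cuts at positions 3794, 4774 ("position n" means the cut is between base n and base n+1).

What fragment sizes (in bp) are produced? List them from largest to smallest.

2012, 1723, 1114, 980, 668, 283 bp

Combined cut positions (sorted): 1114, 1782, 3794, 4774, 6497.
Linear molecule, 5 cuts → 6 fragments:
  1114 − 0 = 1114 bp
  1782 − 1114 = 668 bp
  3794 − 1782 = 2012 bp
  4774 − 3794 = 980 bp
  6497 − 4774 = 1723 bp
  6780 − 6497 = 283 bp
Sorted largest to smallest: 2012, 1723, 1114, 980, 668, 283 bp.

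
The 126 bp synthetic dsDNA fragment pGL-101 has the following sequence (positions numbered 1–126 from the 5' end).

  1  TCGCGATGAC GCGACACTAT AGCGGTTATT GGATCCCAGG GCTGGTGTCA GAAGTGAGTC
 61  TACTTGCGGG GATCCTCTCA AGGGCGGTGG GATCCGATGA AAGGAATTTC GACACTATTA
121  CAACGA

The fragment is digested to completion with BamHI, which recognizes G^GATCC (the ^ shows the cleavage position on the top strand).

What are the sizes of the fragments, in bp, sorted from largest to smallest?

39, 36, 31, 20 bp

BamHI sites (GGATCC) start at positions 31, 70, 90.
BamHI cuts after the first base of each site, so after positions 31, 70, 90.
Linear molecule, 3 cuts → 4 fragments:
  1–31 → 31 bp
  32–70 → 39 bp
  71–90 → 20 bp
  91–126 → 36 bp
Sorted largest to smallest: 39, 36, 31, 20 bp.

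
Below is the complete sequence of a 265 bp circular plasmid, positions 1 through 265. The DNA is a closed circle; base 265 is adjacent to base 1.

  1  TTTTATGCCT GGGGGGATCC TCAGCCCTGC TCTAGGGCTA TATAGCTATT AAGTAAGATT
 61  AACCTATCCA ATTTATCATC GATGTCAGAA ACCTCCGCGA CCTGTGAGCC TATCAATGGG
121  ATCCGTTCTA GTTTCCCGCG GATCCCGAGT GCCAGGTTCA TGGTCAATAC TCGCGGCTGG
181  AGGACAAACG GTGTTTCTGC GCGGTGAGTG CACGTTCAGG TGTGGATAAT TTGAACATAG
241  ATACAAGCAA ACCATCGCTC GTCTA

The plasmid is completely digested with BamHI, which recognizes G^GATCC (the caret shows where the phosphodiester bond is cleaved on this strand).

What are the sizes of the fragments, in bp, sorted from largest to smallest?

140, 104, 21 bp

BamHI sites (GGATCC) start at positions 15, 119, 140.
BamHI cuts after the first base of each site, so after positions 15, 119, 140.
Circular molecule, 3 cuts → 3 fragments:
  16–119 → 104 bp
  120–140 → 21 bp
  141–265 then 1–15 → 125 + 15 = 140 bp
Sorted largest to smallest: 140, 104, 21 bp.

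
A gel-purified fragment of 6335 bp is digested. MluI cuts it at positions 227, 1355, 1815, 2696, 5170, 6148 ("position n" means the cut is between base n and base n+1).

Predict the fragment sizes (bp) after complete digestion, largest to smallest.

2474, 1128, 978, 881, 460, 227, 187 bp

Linear molecule, 6 cuts → 7 fragments:
  227 − 0 = 227 bp
  1355 − 227 = 1128 bp
  1815 − 1355 = 460 bp
  2696 − 1815 = 881 bp
  5170 − 2696 = 2474 bp
  6148 − 5170 = 978 bp
  6335 − 6148 = 187 bp
Sorted largest to smallest: 2474, 1128, 978, 881, 460, 227, 187 bp.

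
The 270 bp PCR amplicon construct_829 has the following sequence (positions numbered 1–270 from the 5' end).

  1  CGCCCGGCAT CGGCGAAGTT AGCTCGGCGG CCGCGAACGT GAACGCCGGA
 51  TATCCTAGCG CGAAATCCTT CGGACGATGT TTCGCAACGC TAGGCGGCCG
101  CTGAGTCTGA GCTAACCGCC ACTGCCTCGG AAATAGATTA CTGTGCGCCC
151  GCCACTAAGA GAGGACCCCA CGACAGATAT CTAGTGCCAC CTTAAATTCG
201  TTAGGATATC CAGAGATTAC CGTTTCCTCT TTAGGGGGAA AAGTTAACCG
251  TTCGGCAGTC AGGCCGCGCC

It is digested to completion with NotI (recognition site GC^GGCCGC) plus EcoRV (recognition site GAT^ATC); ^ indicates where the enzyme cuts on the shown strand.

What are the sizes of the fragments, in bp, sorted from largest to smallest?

NotI sites (GCGGCCGC) start at positions 27, 94.
NotI cuts after base 2 of each site, so after positions 28, 95.
EcoRV sites (GATATC) start at positions 49, 176, 205.
EcoRV cuts after base 3 of each site, so after positions 51, 178, 207.
Combined cut positions: 28, 51, 95, 178, 207.
Linear molecule, 5 cuts → 6 fragments:
  1–28 → 28 bp
  29–51 → 23 bp
  52–95 → 44 bp
  96–178 → 83 bp
  179–207 → 29 bp
  208–270 → 63 bp
Sorted largest to smallest: 83, 63, 44, 29, 28, 23 bp.

83, 63, 44, 29, 28, 23 bp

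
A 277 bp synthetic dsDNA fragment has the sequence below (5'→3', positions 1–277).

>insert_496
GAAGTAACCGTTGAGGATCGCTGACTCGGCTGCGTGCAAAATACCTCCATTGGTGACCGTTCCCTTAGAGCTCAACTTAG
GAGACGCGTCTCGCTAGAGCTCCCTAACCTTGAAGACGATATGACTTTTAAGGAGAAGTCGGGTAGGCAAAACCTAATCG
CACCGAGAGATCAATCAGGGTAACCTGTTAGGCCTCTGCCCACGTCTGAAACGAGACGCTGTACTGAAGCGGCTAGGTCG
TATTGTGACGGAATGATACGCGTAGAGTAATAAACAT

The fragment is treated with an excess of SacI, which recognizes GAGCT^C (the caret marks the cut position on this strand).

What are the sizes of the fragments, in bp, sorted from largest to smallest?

SacI sites (GAGCTC) start at positions 68, 97.
SacI cuts after base 5 of each site (before the last base), so after positions 72, 101.
Linear molecule, 2 cuts → 3 fragments:
  1–72 → 72 bp
  73–101 → 29 bp
  102–277 → 176 bp
Sorted largest to smallest: 176, 72, 29 bp.

176, 72, 29 bp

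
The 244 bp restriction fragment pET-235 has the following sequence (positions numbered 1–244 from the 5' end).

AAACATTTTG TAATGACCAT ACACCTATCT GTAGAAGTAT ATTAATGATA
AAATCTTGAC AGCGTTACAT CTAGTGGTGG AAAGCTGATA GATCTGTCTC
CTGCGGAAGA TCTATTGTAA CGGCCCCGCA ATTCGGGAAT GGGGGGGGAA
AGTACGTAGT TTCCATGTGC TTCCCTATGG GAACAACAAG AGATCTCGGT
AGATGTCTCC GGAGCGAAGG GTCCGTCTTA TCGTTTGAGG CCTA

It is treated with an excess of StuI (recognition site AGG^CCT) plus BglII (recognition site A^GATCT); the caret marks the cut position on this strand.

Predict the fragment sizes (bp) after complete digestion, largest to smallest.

90, 83, 49, 18, 4 bp

The StuI site (AGGCCT) starts at position 238.
StuI cuts after base 3 of each site, so after position 240.
BglII sites (AGATCT) start at positions 90, 108, 191.
BglII cuts after the first base of each site, so after positions 90, 108, 191.
Combined cut positions: 90, 108, 191, 240.
Linear molecule, 4 cuts → 5 fragments:
  1–90 → 90 bp
  91–108 → 18 bp
  109–191 → 83 bp
  192–240 → 49 bp
  241–244 → 4 bp
Sorted largest to smallest: 90, 83, 49, 18, 4 bp.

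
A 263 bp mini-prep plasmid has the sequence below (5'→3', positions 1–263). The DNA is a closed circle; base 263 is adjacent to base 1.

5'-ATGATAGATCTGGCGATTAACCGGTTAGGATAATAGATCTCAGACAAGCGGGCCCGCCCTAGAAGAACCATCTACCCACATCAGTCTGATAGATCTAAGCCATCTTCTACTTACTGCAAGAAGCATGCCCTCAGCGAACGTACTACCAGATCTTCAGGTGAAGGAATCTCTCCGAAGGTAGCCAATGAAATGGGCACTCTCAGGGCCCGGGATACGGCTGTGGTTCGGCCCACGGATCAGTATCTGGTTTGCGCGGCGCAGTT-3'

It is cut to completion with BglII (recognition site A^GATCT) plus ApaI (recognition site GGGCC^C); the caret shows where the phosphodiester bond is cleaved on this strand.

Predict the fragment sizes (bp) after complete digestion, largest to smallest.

62, 59, 57, 37, 29, 19 bp

BglII sites (AGATCT) start at positions 6, 35, 91, 148.
BglII cuts after the first base of each site, so after positions 6, 35, 91, 148.
ApaI sites (GGGCCC) start at positions 50, 203.
ApaI cuts after base 5 of each site (before the last base), so after positions 54, 207.
Combined cut positions: 6, 35, 54, 91, 148, 207.
Circular molecule, 6 cuts → 6 fragments:
  7–35 → 29 bp
  36–54 → 19 bp
  55–91 → 37 bp
  92–148 → 57 bp
  149–207 → 59 bp
  208–263 then 1–6 → 56 + 6 = 62 bp
Sorted largest to smallest: 62, 59, 57, 37, 29, 19 bp.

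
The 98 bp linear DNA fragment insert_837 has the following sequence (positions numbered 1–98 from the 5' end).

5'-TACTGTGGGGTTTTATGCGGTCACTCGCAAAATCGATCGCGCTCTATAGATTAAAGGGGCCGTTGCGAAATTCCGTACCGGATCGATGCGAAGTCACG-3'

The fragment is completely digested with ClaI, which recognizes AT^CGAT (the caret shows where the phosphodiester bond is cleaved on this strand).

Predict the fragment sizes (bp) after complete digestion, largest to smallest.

ClaI sites (ATCGAT) start at positions 32, 82.
ClaI cuts after base 2 of each site, so after positions 33, 83.
Linear molecule, 2 cuts → 3 fragments:
  1–33 → 33 bp
  34–83 → 50 bp
  84–98 → 15 bp
Sorted largest to smallest: 50, 33, 15 bp.

50, 33, 15 bp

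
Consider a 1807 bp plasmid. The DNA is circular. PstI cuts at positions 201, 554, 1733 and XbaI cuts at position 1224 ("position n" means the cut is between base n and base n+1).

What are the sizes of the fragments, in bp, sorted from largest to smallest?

Combined cut positions (sorted): 201, 554, 1224, 1733.
Circular molecule, 4 cuts → 4 fragments:
  554 − 201 = 353 bp
  1224 − 554 = 670 bp
  1733 − 1224 = 509 bp
  wrap: 1807 − 1733 + 201 = 275 bp
Sorted largest to smallest: 670, 509, 353, 275 bp.

670, 509, 353, 275 bp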